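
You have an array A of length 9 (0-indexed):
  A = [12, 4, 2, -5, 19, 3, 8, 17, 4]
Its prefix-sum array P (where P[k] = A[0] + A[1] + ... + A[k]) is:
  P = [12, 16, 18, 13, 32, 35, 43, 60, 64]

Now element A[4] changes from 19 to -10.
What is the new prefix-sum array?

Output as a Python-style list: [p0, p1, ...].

Answer: [12, 16, 18, 13, 3, 6, 14, 31, 35]

Derivation:
Change: A[4] 19 -> -10, delta = -29
P[k] for k < 4: unchanged (A[4] not included)
P[k] for k >= 4: shift by delta = -29
  P[0] = 12 + 0 = 12
  P[1] = 16 + 0 = 16
  P[2] = 18 + 0 = 18
  P[3] = 13 + 0 = 13
  P[4] = 32 + -29 = 3
  P[5] = 35 + -29 = 6
  P[6] = 43 + -29 = 14
  P[7] = 60 + -29 = 31
  P[8] = 64 + -29 = 35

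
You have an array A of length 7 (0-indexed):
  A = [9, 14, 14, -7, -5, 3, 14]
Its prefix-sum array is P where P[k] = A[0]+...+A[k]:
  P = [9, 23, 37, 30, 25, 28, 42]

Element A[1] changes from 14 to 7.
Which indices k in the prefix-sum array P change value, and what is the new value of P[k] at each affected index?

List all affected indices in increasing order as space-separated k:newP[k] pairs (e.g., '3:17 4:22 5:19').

P[k] = A[0] + ... + A[k]
P[k] includes A[1] iff k >= 1
Affected indices: 1, 2, ..., 6; delta = -7
  P[1]: 23 + -7 = 16
  P[2]: 37 + -7 = 30
  P[3]: 30 + -7 = 23
  P[4]: 25 + -7 = 18
  P[5]: 28 + -7 = 21
  P[6]: 42 + -7 = 35

Answer: 1:16 2:30 3:23 4:18 5:21 6:35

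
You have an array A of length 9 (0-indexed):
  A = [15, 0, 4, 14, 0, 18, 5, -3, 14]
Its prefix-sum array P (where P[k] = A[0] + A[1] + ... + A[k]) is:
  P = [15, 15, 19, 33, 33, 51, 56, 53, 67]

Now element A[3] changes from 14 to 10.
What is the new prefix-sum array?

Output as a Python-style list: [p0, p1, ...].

Change: A[3] 14 -> 10, delta = -4
P[k] for k < 3: unchanged (A[3] not included)
P[k] for k >= 3: shift by delta = -4
  P[0] = 15 + 0 = 15
  P[1] = 15 + 0 = 15
  P[2] = 19 + 0 = 19
  P[3] = 33 + -4 = 29
  P[4] = 33 + -4 = 29
  P[5] = 51 + -4 = 47
  P[6] = 56 + -4 = 52
  P[7] = 53 + -4 = 49
  P[8] = 67 + -4 = 63

Answer: [15, 15, 19, 29, 29, 47, 52, 49, 63]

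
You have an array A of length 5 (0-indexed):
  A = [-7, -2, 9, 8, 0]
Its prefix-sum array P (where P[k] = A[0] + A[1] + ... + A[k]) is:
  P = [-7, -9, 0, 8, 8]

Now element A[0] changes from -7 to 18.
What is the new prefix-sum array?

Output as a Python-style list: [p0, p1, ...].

Change: A[0] -7 -> 18, delta = 25
P[k] for k < 0: unchanged (A[0] not included)
P[k] for k >= 0: shift by delta = 25
  P[0] = -7 + 25 = 18
  P[1] = -9 + 25 = 16
  P[2] = 0 + 25 = 25
  P[3] = 8 + 25 = 33
  P[4] = 8 + 25 = 33

Answer: [18, 16, 25, 33, 33]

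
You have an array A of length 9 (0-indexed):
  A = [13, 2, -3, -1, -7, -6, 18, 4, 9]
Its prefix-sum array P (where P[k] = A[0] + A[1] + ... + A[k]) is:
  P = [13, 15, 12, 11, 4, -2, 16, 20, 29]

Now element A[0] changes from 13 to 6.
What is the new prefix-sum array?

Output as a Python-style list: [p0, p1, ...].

Change: A[0] 13 -> 6, delta = -7
P[k] for k < 0: unchanged (A[0] not included)
P[k] for k >= 0: shift by delta = -7
  P[0] = 13 + -7 = 6
  P[1] = 15 + -7 = 8
  P[2] = 12 + -7 = 5
  P[3] = 11 + -7 = 4
  P[4] = 4 + -7 = -3
  P[5] = -2 + -7 = -9
  P[6] = 16 + -7 = 9
  P[7] = 20 + -7 = 13
  P[8] = 29 + -7 = 22

Answer: [6, 8, 5, 4, -3, -9, 9, 13, 22]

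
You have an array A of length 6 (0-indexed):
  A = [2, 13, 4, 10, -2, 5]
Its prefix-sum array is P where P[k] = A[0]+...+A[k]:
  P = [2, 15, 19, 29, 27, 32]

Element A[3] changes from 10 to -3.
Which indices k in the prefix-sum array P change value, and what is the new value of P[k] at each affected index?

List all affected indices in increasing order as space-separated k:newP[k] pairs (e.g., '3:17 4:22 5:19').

P[k] = A[0] + ... + A[k]
P[k] includes A[3] iff k >= 3
Affected indices: 3, 4, ..., 5; delta = -13
  P[3]: 29 + -13 = 16
  P[4]: 27 + -13 = 14
  P[5]: 32 + -13 = 19

Answer: 3:16 4:14 5:19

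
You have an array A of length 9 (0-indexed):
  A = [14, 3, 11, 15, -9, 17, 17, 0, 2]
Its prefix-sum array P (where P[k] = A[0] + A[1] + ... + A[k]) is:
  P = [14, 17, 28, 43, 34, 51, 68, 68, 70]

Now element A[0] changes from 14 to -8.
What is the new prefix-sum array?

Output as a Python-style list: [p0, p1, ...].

Change: A[0] 14 -> -8, delta = -22
P[k] for k < 0: unchanged (A[0] not included)
P[k] for k >= 0: shift by delta = -22
  P[0] = 14 + -22 = -8
  P[1] = 17 + -22 = -5
  P[2] = 28 + -22 = 6
  P[3] = 43 + -22 = 21
  P[4] = 34 + -22 = 12
  P[5] = 51 + -22 = 29
  P[6] = 68 + -22 = 46
  P[7] = 68 + -22 = 46
  P[8] = 70 + -22 = 48

Answer: [-8, -5, 6, 21, 12, 29, 46, 46, 48]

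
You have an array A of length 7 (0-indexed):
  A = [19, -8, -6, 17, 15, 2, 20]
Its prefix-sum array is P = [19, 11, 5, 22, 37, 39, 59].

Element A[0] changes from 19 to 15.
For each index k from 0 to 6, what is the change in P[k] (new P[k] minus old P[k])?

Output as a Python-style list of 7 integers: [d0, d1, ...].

Answer: [-4, -4, -4, -4, -4, -4, -4]

Derivation:
Element change: A[0] 19 -> 15, delta = -4
For k < 0: P[k] unchanged, delta_P[k] = 0
For k >= 0: P[k] shifts by exactly -4
Delta array: [-4, -4, -4, -4, -4, -4, -4]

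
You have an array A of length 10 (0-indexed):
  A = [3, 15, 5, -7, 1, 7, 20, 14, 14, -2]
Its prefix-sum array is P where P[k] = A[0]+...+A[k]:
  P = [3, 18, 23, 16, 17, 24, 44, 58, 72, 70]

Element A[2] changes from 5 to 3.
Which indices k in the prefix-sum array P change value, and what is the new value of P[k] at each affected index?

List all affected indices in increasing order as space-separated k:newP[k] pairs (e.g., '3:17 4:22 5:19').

P[k] = A[0] + ... + A[k]
P[k] includes A[2] iff k >= 2
Affected indices: 2, 3, ..., 9; delta = -2
  P[2]: 23 + -2 = 21
  P[3]: 16 + -2 = 14
  P[4]: 17 + -2 = 15
  P[5]: 24 + -2 = 22
  P[6]: 44 + -2 = 42
  P[7]: 58 + -2 = 56
  P[8]: 72 + -2 = 70
  P[9]: 70 + -2 = 68

Answer: 2:21 3:14 4:15 5:22 6:42 7:56 8:70 9:68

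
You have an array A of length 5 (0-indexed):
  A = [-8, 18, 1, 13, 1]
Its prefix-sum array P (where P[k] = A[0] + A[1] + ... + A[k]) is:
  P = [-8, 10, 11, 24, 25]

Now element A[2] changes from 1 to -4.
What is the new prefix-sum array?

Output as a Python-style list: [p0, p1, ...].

Answer: [-8, 10, 6, 19, 20]

Derivation:
Change: A[2] 1 -> -4, delta = -5
P[k] for k < 2: unchanged (A[2] not included)
P[k] for k >= 2: shift by delta = -5
  P[0] = -8 + 0 = -8
  P[1] = 10 + 0 = 10
  P[2] = 11 + -5 = 6
  P[3] = 24 + -5 = 19
  P[4] = 25 + -5 = 20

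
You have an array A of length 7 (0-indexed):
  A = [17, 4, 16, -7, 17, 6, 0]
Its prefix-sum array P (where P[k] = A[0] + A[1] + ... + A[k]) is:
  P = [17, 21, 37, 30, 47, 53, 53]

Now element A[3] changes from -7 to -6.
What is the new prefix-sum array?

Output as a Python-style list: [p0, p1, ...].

Change: A[3] -7 -> -6, delta = 1
P[k] for k < 3: unchanged (A[3] not included)
P[k] for k >= 3: shift by delta = 1
  P[0] = 17 + 0 = 17
  P[1] = 21 + 0 = 21
  P[2] = 37 + 0 = 37
  P[3] = 30 + 1 = 31
  P[4] = 47 + 1 = 48
  P[5] = 53 + 1 = 54
  P[6] = 53 + 1 = 54

Answer: [17, 21, 37, 31, 48, 54, 54]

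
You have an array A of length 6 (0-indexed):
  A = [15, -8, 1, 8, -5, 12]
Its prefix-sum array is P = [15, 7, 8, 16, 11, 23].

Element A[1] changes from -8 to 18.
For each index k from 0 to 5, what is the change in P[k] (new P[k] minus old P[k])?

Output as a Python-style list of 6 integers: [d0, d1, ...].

Element change: A[1] -8 -> 18, delta = 26
For k < 1: P[k] unchanged, delta_P[k] = 0
For k >= 1: P[k] shifts by exactly 26
Delta array: [0, 26, 26, 26, 26, 26]

Answer: [0, 26, 26, 26, 26, 26]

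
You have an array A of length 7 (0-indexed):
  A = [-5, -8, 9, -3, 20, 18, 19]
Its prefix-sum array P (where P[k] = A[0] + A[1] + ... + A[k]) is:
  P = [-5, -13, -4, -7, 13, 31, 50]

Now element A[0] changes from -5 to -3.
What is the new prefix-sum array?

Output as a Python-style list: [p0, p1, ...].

Change: A[0] -5 -> -3, delta = 2
P[k] for k < 0: unchanged (A[0] not included)
P[k] for k >= 0: shift by delta = 2
  P[0] = -5 + 2 = -3
  P[1] = -13 + 2 = -11
  P[2] = -4 + 2 = -2
  P[3] = -7 + 2 = -5
  P[4] = 13 + 2 = 15
  P[5] = 31 + 2 = 33
  P[6] = 50 + 2 = 52

Answer: [-3, -11, -2, -5, 15, 33, 52]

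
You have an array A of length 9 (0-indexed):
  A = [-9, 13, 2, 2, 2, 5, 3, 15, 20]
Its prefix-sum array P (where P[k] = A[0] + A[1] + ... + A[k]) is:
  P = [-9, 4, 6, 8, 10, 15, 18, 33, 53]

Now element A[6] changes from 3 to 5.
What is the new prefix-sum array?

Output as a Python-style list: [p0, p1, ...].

Change: A[6] 3 -> 5, delta = 2
P[k] for k < 6: unchanged (A[6] not included)
P[k] for k >= 6: shift by delta = 2
  P[0] = -9 + 0 = -9
  P[1] = 4 + 0 = 4
  P[2] = 6 + 0 = 6
  P[3] = 8 + 0 = 8
  P[4] = 10 + 0 = 10
  P[5] = 15 + 0 = 15
  P[6] = 18 + 2 = 20
  P[7] = 33 + 2 = 35
  P[8] = 53 + 2 = 55

Answer: [-9, 4, 6, 8, 10, 15, 20, 35, 55]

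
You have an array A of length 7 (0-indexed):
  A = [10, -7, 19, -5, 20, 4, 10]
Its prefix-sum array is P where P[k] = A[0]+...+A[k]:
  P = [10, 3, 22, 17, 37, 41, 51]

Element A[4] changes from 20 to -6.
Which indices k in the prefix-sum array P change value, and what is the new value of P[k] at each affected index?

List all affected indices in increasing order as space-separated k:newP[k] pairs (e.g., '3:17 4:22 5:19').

P[k] = A[0] + ... + A[k]
P[k] includes A[4] iff k >= 4
Affected indices: 4, 5, ..., 6; delta = -26
  P[4]: 37 + -26 = 11
  P[5]: 41 + -26 = 15
  P[6]: 51 + -26 = 25

Answer: 4:11 5:15 6:25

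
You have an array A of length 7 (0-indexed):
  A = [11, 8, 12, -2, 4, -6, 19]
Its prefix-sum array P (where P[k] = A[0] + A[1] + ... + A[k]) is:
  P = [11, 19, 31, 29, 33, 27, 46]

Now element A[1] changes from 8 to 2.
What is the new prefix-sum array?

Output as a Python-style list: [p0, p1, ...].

Change: A[1] 8 -> 2, delta = -6
P[k] for k < 1: unchanged (A[1] not included)
P[k] for k >= 1: shift by delta = -6
  P[0] = 11 + 0 = 11
  P[1] = 19 + -6 = 13
  P[2] = 31 + -6 = 25
  P[3] = 29 + -6 = 23
  P[4] = 33 + -6 = 27
  P[5] = 27 + -6 = 21
  P[6] = 46 + -6 = 40

Answer: [11, 13, 25, 23, 27, 21, 40]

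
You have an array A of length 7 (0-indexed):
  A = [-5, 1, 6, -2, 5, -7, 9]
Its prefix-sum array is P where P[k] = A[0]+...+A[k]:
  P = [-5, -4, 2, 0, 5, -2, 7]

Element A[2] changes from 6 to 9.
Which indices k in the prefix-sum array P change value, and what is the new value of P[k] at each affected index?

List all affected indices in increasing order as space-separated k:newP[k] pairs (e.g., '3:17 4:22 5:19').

Answer: 2:5 3:3 4:8 5:1 6:10

Derivation:
P[k] = A[0] + ... + A[k]
P[k] includes A[2] iff k >= 2
Affected indices: 2, 3, ..., 6; delta = 3
  P[2]: 2 + 3 = 5
  P[3]: 0 + 3 = 3
  P[4]: 5 + 3 = 8
  P[5]: -2 + 3 = 1
  P[6]: 7 + 3 = 10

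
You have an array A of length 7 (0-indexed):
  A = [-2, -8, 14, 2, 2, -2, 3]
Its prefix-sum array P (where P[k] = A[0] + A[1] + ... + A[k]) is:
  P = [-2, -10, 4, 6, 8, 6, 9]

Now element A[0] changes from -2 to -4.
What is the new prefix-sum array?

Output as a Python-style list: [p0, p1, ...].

Change: A[0] -2 -> -4, delta = -2
P[k] for k < 0: unchanged (A[0] not included)
P[k] for k >= 0: shift by delta = -2
  P[0] = -2 + -2 = -4
  P[1] = -10 + -2 = -12
  P[2] = 4 + -2 = 2
  P[3] = 6 + -2 = 4
  P[4] = 8 + -2 = 6
  P[5] = 6 + -2 = 4
  P[6] = 9 + -2 = 7

Answer: [-4, -12, 2, 4, 6, 4, 7]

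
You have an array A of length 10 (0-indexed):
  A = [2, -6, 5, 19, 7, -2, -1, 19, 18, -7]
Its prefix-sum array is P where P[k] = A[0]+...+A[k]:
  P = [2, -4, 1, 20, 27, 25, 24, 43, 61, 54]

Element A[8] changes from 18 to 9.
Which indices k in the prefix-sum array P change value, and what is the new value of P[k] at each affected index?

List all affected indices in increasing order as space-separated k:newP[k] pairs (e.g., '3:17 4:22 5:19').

P[k] = A[0] + ... + A[k]
P[k] includes A[8] iff k >= 8
Affected indices: 8, 9, ..., 9; delta = -9
  P[8]: 61 + -9 = 52
  P[9]: 54 + -9 = 45

Answer: 8:52 9:45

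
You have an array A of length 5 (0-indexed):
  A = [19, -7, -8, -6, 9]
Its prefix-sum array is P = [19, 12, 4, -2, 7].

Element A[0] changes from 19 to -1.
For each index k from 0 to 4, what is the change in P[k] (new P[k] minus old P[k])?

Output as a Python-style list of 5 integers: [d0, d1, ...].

Element change: A[0] 19 -> -1, delta = -20
For k < 0: P[k] unchanged, delta_P[k] = 0
For k >= 0: P[k] shifts by exactly -20
Delta array: [-20, -20, -20, -20, -20]

Answer: [-20, -20, -20, -20, -20]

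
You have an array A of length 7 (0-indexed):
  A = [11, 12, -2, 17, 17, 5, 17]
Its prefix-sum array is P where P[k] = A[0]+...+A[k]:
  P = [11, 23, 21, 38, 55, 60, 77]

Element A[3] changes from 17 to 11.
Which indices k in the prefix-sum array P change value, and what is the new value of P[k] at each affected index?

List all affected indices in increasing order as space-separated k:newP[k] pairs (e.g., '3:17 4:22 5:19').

Answer: 3:32 4:49 5:54 6:71

Derivation:
P[k] = A[0] + ... + A[k]
P[k] includes A[3] iff k >= 3
Affected indices: 3, 4, ..., 6; delta = -6
  P[3]: 38 + -6 = 32
  P[4]: 55 + -6 = 49
  P[5]: 60 + -6 = 54
  P[6]: 77 + -6 = 71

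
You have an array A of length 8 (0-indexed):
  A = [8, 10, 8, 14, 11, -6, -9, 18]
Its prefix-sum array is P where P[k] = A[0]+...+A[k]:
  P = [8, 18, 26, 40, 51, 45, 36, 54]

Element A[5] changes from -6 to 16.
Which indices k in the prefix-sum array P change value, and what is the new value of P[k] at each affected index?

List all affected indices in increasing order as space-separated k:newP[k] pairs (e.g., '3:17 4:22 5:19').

Answer: 5:67 6:58 7:76

Derivation:
P[k] = A[0] + ... + A[k]
P[k] includes A[5] iff k >= 5
Affected indices: 5, 6, ..., 7; delta = 22
  P[5]: 45 + 22 = 67
  P[6]: 36 + 22 = 58
  P[7]: 54 + 22 = 76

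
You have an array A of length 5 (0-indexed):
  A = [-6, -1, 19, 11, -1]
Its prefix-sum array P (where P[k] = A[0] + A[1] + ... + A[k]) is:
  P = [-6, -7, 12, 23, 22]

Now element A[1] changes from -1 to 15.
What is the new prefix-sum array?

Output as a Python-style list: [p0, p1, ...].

Answer: [-6, 9, 28, 39, 38]

Derivation:
Change: A[1] -1 -> 15, delta = 16
P[k] for k < 1: unchanged (A[1] not included)
P[k] for k >= 1: shift by delta = 16
  P[0] = -6 + 0 = -6
  P[1] = -7 + 16 = 9
  P[2] = 12 + 16 = 28
  P[3] = 23 + 16 = 39
  P[4] = 22 + 16 = 38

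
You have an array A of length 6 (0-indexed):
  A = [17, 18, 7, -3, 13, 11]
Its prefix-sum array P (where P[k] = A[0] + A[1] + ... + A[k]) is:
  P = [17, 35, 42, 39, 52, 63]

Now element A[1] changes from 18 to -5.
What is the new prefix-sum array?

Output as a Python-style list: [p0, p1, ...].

Answer: [17, 12, 19, 16, 29, 40]

Derivation:
Change: A[1] 18 -> -5, delta = -23
P[k] for k < 1: unchanged (A[1] not included)
P[k] for k >= 1: shift by delta = -23
  P[0] = 17 + 0 = 17
  P[1] = 35 + -23 = 12
  P[2] = 42 + -23 = 19
  P[3] = 39 + -23 = 16
  P[4] = 52 + -23 = 29
  P[5] = 63 + -23 = 40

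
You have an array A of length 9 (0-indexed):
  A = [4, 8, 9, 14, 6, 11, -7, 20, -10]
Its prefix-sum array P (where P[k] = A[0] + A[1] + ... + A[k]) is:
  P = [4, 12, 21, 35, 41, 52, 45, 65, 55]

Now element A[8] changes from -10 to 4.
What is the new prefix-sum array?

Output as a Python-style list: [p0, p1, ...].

Answer: [4, 12, 21, 35, 41, 52, 45, 65, 69]

Derivation:
Change: A[8] -10 -> 4, delta = 14
P[k] for k < 8: unchanged (A[8] not included)
P[k] for k >= 8: shift by delta = 14
  P[0] = 4 + 0 = 4
  P[1] = 12 + 0 = 12
  P[2] = 21 + 0 = 21
  P[3] = 35 + 0 = 35
  P[4] = 41 + 0 = 41
  P[5] = 52 + 0 = 52
  P[6] = 45 + 0 = 45
  P[7] = 65 + 0 = 65
  P[8] = 55 + 14 = 69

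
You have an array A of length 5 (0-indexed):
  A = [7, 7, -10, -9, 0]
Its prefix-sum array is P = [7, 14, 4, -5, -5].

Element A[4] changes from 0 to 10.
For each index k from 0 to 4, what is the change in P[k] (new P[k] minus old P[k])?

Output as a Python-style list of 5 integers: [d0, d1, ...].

Answer: [0, 0, 0, 0, 10]

Derivation:
Element change: A[4] 0 -> 10, delta = 10
For k < 4: P[k] unchanged, delta_P[k] = 0
For k >= 4: P[k] shifts by exactly 10
Delta array: [0, 0, 0, 0, 10]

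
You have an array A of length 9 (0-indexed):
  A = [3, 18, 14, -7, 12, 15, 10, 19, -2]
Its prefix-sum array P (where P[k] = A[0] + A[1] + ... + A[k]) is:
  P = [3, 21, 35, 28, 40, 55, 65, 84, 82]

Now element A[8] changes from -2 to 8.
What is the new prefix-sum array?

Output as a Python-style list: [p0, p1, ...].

Change: A[8] -2 -> 8, delta = 10
P[k] for k < 8: unchanged (A[8] not included)
P[k] for k >= 8: shift by delta = 10
  P[0] = 3 + 0 = 3
  P[1] = 21 + 0 = 21
  P[2] = 35 + 0 = 35
  P[3] = 28 + 0 = 28
  P[4] = 40 + 0 = 40
  P[5] = 55 + 0 = 55
  P[6] = 65 + 0 = 65
  P[7] = 84 + 0 = 84
  P[8] = 82 + 10 = 92

Answer: [3, 21, 35, 28, 40, 55, 65, 84, 92]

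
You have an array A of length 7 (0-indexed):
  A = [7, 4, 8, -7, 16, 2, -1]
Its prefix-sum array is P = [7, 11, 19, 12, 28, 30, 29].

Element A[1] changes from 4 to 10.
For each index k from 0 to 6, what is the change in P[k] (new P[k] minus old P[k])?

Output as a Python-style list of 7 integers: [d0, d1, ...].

Answer: [0, 6, 6, 6, 6, 6, 6]

Derivation:
Element change: A[1] 4 -> 10, delta = 6
For k < 1: P[k] unchanged, delta_P[k] = 0
For k >= 1: P[k] shifts by exactly 6
Delta array: [0, 6, 6, 6, 6, 6, 6]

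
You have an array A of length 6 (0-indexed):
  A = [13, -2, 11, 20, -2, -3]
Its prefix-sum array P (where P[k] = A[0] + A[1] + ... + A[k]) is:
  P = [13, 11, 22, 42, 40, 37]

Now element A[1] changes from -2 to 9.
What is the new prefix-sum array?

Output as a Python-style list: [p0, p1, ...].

Change: A[1] -2 -> 9, delta = 11
P[k] for k < 1: unchanged (A[1] not included)
P[k] for k >= 1: shift by delta = 11
  P[0] = 13 + 0 = 13
  P[1] = 11 + 11 = 22
  P[2] = 22 + 11 = 33
  P[3] = 42 + 11 = 53
  P[4] = 40 + 11 = 51
  P[5] = 37 + 11 = 48

Answer: [13, 22, 33, 53, 51, 48]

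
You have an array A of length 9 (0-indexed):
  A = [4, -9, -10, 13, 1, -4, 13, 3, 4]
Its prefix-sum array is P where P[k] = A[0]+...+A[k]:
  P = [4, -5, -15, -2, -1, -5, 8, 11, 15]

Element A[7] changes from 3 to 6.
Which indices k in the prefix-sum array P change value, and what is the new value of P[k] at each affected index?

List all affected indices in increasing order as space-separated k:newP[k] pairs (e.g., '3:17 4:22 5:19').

P[k] = A[0] + ... + A[k]
P[k] includes A[7] iff k >= 7
Affected indices: 7, 8, ..., 8; delta = 3
  P[7]: 11 + 3 = 14
  P[8]: 15 + 3 = 18

Answer: 7:14 8:18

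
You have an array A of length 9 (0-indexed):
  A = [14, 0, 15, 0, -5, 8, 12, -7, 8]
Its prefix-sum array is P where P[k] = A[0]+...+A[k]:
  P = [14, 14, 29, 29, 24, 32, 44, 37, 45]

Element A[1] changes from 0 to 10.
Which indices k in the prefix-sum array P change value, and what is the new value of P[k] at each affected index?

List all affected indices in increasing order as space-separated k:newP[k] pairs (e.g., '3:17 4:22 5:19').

Answer: 1:24 2:39 3:39 4:34 5:42 6:54 7:47 8:55

Derivation:
P[k] = A[0] + ... + A[k]
P[k] includes A[1] iff k >= 1
Affected indices: 1, 2, ..., 8; delta = 10
  P[1]: 14 + 10 = 24
  P[2]: 29 + 10 = 39
  P[3]: 29 + 10 = 39
  P[4]: 24 + 10 = 34
  P[5]: 32 + 10 = 42
  P[6]: 44 + 10 = 54
  P[7]: 37 + 10 = 47
  P[8]: 45 + 10 = 55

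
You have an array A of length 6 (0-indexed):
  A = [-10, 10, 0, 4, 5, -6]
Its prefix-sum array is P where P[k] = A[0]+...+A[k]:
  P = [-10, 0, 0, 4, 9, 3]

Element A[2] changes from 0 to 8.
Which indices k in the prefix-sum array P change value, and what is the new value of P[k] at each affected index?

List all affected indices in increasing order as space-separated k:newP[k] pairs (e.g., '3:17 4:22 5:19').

P[k] = A[0] + ... + A[k]
P[k] includes A[2] iff k >= 2
Affected indices: 2, 3, ..., 5; delta = 8
  P[2]: 0 + 8 = 8
  P[3]: 4 + 8 = 12
  P[4]: 9 + 8 = 17
  P[5]: 3 + 8 = 11

Answer: 2:8 3:12 4:17 5:11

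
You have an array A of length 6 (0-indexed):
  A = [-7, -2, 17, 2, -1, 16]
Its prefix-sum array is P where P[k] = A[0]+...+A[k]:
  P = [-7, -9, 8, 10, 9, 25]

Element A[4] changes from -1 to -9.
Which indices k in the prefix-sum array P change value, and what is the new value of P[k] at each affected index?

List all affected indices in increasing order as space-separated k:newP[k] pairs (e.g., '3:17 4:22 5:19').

P[k] = A[0] + ... + A[k]
P[k] includes A[4] iff k >= 4
Affected indices: 4, 5, ..., 5; delta = -8
  P[4]: 9 + -8 = 1
  P[5]: 25 + -8 = 17

Answer: 4:1 5:17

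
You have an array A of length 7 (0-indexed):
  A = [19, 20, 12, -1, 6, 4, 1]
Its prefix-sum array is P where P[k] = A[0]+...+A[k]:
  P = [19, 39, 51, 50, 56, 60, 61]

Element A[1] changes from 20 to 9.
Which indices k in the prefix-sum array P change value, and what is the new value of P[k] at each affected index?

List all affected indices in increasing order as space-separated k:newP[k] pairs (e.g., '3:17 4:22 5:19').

P[k] = A[0] + ... + A[k]
P[k] includes A[1] iff k >= 1
Affected indices: 1, 2, ..., 6; delta = -11
  P[1]: 39 + -11 = 28
  P[2]: 51 + -11 = 40
  P[3]: 50 + -11 = 39
  P[4]: 56 + -11 = 45
  P[5]: 60 + -11 = 49
  P[6]: 61 + -11 = 50

Answer: 1:28 2:40 3:39 4:45 5:49 6:50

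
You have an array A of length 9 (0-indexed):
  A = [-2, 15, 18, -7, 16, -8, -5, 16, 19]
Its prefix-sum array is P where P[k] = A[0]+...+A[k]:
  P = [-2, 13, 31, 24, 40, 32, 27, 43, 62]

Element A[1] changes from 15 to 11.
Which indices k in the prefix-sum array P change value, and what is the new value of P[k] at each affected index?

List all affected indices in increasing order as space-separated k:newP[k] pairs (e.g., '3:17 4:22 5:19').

P[k] = A[0] + ... + A[k]
P[k] includes A[1] iff k >= 1
Affected indices: 1, 2, ..., 8; delta = -4
  P[1]: 13 + -4 = 9
  P[2]: 31 + -4 = 27
  P[3]: 24 + -4 = 20
  P[4]: 40 + -4 = 36
  P[5]: 32 + -4 = 28
  P[6]: 27 + -4 = 23
  P[7]: 43 + -4 = 39
  P[8]: 62 + -4 = 58

Answer: 1:9 2:27 3:20 4:36 5:28 6:23 7:39 8:58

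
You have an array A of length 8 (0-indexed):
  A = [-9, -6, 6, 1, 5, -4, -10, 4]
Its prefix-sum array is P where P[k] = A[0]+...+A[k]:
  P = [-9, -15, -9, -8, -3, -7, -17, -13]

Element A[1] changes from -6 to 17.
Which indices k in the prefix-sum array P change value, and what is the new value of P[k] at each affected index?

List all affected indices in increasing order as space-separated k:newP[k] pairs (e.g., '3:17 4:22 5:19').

Answer: 1:8 2:14 3:15 4:20 5:16 6:6 7:10

Derivation:
P[k] = A[0] + ... + A[k]
P[k] includes A[1] iff k >= 1
Affected indices: 1, 2, ..., 7; delta = 23
  P[1]: -15 + 23 = 8
  P[2]: -9 + 23 = 14
  P[3]: -8 + 23 = 15
  P[4]: -3 + 23 = 20
  P[5]: -7 + 23 = 16
  P[6]: -17 + 23 = 6
  P[7]: -13 + 23 = 10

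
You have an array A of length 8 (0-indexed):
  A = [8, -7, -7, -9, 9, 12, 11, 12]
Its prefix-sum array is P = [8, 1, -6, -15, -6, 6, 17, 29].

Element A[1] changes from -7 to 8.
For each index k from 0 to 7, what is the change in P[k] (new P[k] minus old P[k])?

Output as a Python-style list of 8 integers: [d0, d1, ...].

Answer: [0, 15, 15, 15, 15, 15, 15, 15]

Derivation:
Element change: A[1] -7 -> 8, delta = 15
For k < 1: P[k] unchanged, delta_P[k] = 0
For k >= 1: P[k] shifts by exactly 15
Delta array: [0, 15, 15, 15, 15, 15, 15, 15]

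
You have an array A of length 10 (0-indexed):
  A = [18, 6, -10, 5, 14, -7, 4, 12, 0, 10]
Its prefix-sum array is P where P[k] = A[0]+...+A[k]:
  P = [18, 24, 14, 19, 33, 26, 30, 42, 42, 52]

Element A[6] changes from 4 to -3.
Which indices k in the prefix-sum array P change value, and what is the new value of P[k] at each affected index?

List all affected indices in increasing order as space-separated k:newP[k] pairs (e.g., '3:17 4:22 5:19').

P[k] = A[0] + ... + A[k]
P[k] includes A[6] iff k >= 6
Affected indices: 6, 7, ..., 9; delta = -7
  P[6]: 30 + -7 = 23
  P[7]: 42 + -7 = 35
  P[8]: 42 + -7 = 35
  P[9]: 52 + -7 = 45

Answer: 6:23 7:35 8:35 9:45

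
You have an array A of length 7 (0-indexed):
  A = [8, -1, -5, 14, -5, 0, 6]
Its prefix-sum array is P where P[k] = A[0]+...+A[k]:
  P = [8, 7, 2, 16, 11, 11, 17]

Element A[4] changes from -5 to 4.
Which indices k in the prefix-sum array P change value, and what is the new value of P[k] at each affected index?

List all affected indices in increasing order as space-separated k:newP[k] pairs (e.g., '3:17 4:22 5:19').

Answer: 4:20 5:20 6:26

Derivation:
P[k] = A[0] + ... + A[k]
P[k] includes A[4] iff k >= 4
Affected indices: 4, 5, ..., 6; delta = 9
  P[4]: 11 + 9 = 20
  P[5]: 11 + 9 = 20
  P[6]: 17 + 9 = 26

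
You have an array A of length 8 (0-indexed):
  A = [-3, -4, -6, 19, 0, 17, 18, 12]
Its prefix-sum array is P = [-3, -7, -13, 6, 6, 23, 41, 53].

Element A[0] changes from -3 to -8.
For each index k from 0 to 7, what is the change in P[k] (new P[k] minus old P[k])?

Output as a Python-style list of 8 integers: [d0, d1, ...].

Element change: A[0] -3 -> -8, delta = -5
For k < 0: P[k] unchanged, delta_P[k] = 0
For k >= 0: P[k] shifts by exactly -5
Delta array: [-5, -5, -5, -5, -5, -5, -5, -5]

Answer: [-5, -5, -5, -5, -5, -5, -5, -5]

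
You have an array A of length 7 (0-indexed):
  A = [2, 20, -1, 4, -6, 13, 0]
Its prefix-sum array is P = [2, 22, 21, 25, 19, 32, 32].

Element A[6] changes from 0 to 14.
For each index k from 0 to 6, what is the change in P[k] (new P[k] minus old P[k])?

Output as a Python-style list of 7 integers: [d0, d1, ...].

Answer: [0, 0, 0, 0, 0, 0, 14]

Derivation:
Element change: A[6] 0 -> 14, delta = 14
For k < 6: P[k] unchanged, delta_P[k] = 0
For k >= 6: P[k] shifts by exactly 14
Delta array: [0, 0, 0, 0, 0, 0, 14]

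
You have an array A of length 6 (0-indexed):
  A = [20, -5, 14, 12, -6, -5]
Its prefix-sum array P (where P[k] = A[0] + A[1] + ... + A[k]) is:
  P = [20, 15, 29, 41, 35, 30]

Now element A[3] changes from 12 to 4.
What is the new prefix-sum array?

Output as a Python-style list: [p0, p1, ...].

Answer: [20, 15, 29, 33, 27, 22]

Derivation:
Change: A[3] 12 -> 4, delta = -8
P[k] for k < 3: unchanged (A[3] not included)
P[k] for k >= 3: shift by delta = -8
  P[0] = 20 + 0 = 20
  P[1] = 15 + 0 = 15
  P[2] = 29 + 0 = 29
  P[3] = 41 + -8 = 33
  P[4] = 35 + -8 = 27
  P[5] = 30 + -8 = 22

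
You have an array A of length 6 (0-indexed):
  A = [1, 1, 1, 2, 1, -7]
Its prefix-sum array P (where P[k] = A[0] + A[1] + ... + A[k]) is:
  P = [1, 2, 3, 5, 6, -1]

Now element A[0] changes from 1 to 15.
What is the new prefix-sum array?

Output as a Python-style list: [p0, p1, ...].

Change: A[0] 1 -> 15, delta = 14
P[k] for k < 0: unchanged (A[0] not included)
P[k] for k >= 0: shift by delta = 14
  P[0] = 1 + 14 = 15
  P[1] = 2 + 14 = 16
  P[2] = 3 + 14 = 17
  P[3] = 5 + 14 = 19
  P[4] = 6 + 14 = 20
  P[5] = -1 + 14 = 13

Answer: [15, 16, 17, 19, 20, 13]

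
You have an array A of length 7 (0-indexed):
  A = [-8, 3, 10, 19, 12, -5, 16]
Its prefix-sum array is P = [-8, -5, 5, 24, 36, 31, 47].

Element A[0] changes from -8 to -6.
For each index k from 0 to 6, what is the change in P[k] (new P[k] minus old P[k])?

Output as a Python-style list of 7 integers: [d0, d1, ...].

Element change: A[0] -8 -> -6, delta = 2
For k < 0: P[k] unchanged, delta_P[k] = 0
For k >= 0: P[k] shifts by exactly 2
Delta array: [2, 2, 2, 2, 2, 2, 2]

Answer: [2, 2, 2, 2, 2, 2, 2]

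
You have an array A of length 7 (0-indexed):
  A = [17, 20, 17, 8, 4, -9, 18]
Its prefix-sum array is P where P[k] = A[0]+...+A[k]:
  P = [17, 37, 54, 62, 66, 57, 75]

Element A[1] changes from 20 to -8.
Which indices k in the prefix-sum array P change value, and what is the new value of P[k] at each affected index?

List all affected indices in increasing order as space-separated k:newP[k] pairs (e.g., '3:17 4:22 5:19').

Answer: 1:9 2:26 3:34 4:38 5:29 6:47

Derivation:
P[k] = A[0] + ... + A[k]
P[k] includes A[1] iff k >= 1
Affected indices: 1, 2, ..., 6; delta = -28
  P[1]: 37 + -28 = 9
  P[2]: 54 + -28 = 26
  P[3]: 62 + -28 = 34
  P[4]: 66 + -28 = 38
  P[5]: 57 + -28 = 29
  P[6]: 75 + -28 = 47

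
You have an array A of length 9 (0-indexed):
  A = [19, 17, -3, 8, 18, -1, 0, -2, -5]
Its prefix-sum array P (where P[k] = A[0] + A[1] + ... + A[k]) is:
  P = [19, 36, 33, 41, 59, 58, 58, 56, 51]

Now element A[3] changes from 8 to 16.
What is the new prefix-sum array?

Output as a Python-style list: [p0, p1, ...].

Change: A[3] 8 -> 16, delta = 8
P[k] for k < 3: unchanged (A[3] not included)
P[k] for k >= 3: shift by delta = 8
  P[0] = 19 + 0 = 19
  P[1] = 36 + 0 = 36
  P[2] = 33 + 0 = 33
  P[3] = 41 + 8 = 49
  P[4] = 59 + 8 = 67
  P[5] = 58 + 8 = 66
  P[6] = 58 + 8 = 66
  P[7] = 56 + 8 = 64
  P[8] = 51 + 8 = 59

Answer: [19, 36, 33, 49, 67, 66, 66, 64, 59]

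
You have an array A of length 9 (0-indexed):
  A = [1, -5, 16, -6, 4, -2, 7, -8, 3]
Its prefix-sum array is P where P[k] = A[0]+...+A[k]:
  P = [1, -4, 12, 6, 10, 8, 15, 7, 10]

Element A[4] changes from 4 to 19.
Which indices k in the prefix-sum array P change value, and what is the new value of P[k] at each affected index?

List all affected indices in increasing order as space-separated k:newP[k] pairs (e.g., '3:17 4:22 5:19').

Answer: 4:25 5:23 6:30 7:22 8:25

Derivation:
P[k] = A[0] + ... + A[k]
P[k] includes A[4] iff k >= 4
Affected indices: 4, 5, ..., 8; delta = 15
  P[4]: 10 + 15 = 25
  P[5]: 8 + 15 = 23
  P[6]: 15 + 15 = 30
  P[7]: 7 + 15 = 22
  P[8]: 10 + 15 = 25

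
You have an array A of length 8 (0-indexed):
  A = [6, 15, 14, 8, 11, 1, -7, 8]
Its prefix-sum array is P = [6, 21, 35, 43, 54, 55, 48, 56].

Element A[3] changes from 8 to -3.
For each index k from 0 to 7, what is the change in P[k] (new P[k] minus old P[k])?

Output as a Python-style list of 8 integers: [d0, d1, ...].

Answer: [0, 0, 0, -11, -11, -11, -11, -11]

Derivation:
Element change: A[3] 8 -> -3, delta = -11
For k < 3: P[k] unchanged, delta_P[k] = 0
For k >= 3: P[k] shifts by exactly -11
Delta array: [0, 0, 0, -11, -11, -11, -11, -11]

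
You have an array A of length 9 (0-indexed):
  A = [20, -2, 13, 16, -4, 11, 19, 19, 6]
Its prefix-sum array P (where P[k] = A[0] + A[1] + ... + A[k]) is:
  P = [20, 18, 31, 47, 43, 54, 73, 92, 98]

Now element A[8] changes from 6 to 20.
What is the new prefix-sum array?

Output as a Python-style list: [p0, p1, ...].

Change: A[8] 6 -> 20, delta = 14
P[k] for k < 8: unchanged (A[8] not included)
P[k] for k >= 8: shift by delta = 14
  P[0] = 20 + 0 = 20
  P[1] = 18 + 0 = 18
  P[2] = 31 + 0 = 31
  P[3] = 47 + 0 = 47
  P[4] = 43 + 0 = 43
  P[5] = 54 + 0 = 54
  P[6] = 73 + 0 = 73
  P[7] = 92 + 0 = 92
  P[8] = 98 + 14 = 112

Answer: [20, 18, 31, 47, 43, 54, 73, 92, 112]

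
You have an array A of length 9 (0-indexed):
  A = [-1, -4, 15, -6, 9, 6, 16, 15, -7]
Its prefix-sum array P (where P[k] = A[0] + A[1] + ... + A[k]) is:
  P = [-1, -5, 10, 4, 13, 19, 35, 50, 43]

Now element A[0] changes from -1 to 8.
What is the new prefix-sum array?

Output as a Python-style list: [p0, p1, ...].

Answer: [8, 4, 19, 13, 22, 28, 44, 59, 52]

Derivation:
Change: A[0] -1 -> 8, delta = 9
P[k] for k < 0: unchanged (A[0] not included)
P[k] for k >= 0: shift by delta = 9
  P[0] = -1 + 9 = 8
  P[1] = -5 + 9 = 4
  P[2] = 10 + 9 = 19
  P[3] = 4 + 9 = 13
  P[4] = 13 + 9 = 22
  P[5] = 19 + 9 = 28
  P[6] = 35 + 9 = 44
  P[7] = 50 + 9 = 59
  P[8] = 43 + 9 = 52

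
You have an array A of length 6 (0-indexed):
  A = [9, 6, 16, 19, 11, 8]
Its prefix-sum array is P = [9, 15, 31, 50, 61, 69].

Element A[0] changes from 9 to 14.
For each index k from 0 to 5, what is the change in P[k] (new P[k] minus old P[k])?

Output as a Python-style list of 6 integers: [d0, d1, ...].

Answer: [5, 5, 5, 5, 5, 5]

Derivation:
Element change: A[0] 9 -> 14, delta = 5
For k < 0: P[k] unchanged, delta_P[k] = 0
For k >= 0: P[k] shifts by exactly 5
Delta array: [5, 5, 5, 5, 5, 5]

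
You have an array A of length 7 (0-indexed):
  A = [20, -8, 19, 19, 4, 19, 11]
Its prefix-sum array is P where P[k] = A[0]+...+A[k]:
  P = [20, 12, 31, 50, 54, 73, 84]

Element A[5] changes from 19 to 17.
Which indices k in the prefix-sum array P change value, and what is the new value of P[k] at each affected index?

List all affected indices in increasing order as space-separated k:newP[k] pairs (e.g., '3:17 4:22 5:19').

P[k] = A[0] + ... + A[k]
P[k] includes A[5] iff k >= 5
Affected indices: 5, 6, ..., 6; delta = -2
  P[5]: 73 + -2 = 71
  P[6]: 84 + -2 = 82

Answer: 5:71 6:82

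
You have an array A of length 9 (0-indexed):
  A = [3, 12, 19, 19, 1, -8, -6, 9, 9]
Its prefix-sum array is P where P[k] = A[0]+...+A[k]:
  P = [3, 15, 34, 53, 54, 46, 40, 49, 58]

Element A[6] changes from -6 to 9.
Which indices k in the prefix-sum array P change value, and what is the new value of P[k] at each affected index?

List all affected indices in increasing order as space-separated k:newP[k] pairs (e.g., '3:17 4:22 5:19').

P[k] = A[0] + ... + A[k]
P[k] includes A[6] iff k >= 6
Affected indices: 6, 7, ..., 8; delta = 15
  P[6]: 40 + 15 = 55
  P[7]: 49 + 15 = 64
  P[8]: 58 + 15 = 73

Answer: 6:55 7:64 8:73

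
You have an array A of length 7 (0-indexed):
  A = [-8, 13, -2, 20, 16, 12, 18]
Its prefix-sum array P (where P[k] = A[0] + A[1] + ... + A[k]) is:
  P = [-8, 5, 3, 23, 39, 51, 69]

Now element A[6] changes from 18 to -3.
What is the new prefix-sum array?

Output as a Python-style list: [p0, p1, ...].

Answer: [-8, 5, 3, 23, 39, 51, 48]

Derivation:
Change: A[6] 18 -> -3, delta = -21
P[k] for k < 6: unchanged (A[6] not included)
P[k] for k >= 6: shift by delta = -21
  P[0] = -8 + 0 = -8
  P[1] = 5 + 0 = 5
  P[2] = 3 + 0 = 3
  P[3] = 23 + 0 = 23
  P[4] = 39 + 0 = 39
  P[5] = 51 + 0 = 51
  P[6] = 69 + -21 = 48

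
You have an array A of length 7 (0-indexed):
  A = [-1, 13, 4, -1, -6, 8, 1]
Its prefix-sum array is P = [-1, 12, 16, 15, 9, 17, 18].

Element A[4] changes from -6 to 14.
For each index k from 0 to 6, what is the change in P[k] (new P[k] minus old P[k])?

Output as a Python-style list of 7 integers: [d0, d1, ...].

Element change: A[4] -6 -> 14, delta = 20
For k < 4: P[k] unchanged, delta_P[k] = 0
For k >= 4: P[k] shifts by exactly 20
Delta array: [0, 0, 0, 0, 20, 20, 20]

Answer: [0, 0, 0, 0, 20, 20, 20]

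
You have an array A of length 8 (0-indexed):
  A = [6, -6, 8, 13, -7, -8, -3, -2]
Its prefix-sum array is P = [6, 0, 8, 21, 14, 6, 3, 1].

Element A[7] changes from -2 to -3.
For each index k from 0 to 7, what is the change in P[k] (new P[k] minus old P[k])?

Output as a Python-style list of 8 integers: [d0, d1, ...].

Answer: [0, 0, 0, 0, 0, 0, 0, -1]

Derivation:
Element change: A[7] -2 -> -3, delta = -1
For k < 7: P[k] unchanged, delta_P[k] = 0
For k >= 7: P[k] shifts by exactly -1
Delta array: [0, 0, 0, 0, 0, 0, 0, -1]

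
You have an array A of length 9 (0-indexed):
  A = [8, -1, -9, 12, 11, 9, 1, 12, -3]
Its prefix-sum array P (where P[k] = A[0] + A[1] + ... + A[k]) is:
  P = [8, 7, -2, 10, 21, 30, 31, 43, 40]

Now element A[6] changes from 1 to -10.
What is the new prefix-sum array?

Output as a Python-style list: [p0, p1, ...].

Answer: [8, 7, -2, 10, 21, 30, 20, 32, 29]

Derivation:
Change: A[6] 1 -> -10, delta = -11
P[k] for k < 6: unchanged (A[6] not included)
P[k] for k >= 6: shift by delta = -11
  P[0] = 8 + 0 = 8
  P[1] = 7 + 0 = 7
  P[2] = -2 + 0 = -2
  P[3] = 10 + 0 = 10
  P[4] = 21 + 0 = 21
  P[5] = 30 + 0 = 30
  P[6] = 31 + -11 = 20
  P[7] = 43 + -11 = 32
  P[8] = 40 + -11 = 29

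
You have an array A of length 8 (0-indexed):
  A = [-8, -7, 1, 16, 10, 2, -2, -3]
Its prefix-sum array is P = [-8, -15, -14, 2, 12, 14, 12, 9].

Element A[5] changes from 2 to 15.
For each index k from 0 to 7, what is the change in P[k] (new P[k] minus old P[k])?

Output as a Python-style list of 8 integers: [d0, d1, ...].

Answer: [0, 0, 0, 0, 0, 13, 13, 13]

Derivation:
Element change: A[5] 2 -> 15, delta = 13
For k < 5: P[k] unchanged, delta_P[k] = 0
For k >= 5: P[k] shifts by exactly 13
Delta array: [0, 0, 0, 0, 0, 13, 13, 13]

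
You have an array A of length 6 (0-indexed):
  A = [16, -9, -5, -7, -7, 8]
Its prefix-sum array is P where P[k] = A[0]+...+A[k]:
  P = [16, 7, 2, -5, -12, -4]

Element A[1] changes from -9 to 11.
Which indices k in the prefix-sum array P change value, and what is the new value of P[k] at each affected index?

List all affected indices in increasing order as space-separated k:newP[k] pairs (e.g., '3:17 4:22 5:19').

Answer: 1:27 2:22 3:15 4:8 5:16

Derivation:
P[k] = A[0] + ... + A[k]
P[k] includes A[1] iff k >= 1
Affected indices: 1, 2, ..., 5; delta = 20
  P[1]: 7 + 20 = 27
  P[2]: 2 + 20 = 22
  P[3]: -5 + 20 = 15
  P[4]: -12 + 20 = 8
  P[5]: -4 + 20 = 16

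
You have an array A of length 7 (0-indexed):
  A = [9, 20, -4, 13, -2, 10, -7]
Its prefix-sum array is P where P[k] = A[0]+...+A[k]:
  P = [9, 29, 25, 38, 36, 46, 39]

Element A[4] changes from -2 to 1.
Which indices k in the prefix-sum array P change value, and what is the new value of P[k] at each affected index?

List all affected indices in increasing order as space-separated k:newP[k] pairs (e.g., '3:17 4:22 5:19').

P[k] = A[0] + ... + A[k]
P[k] includes A[4] iff k >= 4
Affected indices: 4, 5, ..., 6; delta = 3
  P[4]: 36 + 3 = 39
  P[5]: 46 + 3 = 49
  P[6]: 39 + 3 = 42

Answer: 4:39 5:49 6:42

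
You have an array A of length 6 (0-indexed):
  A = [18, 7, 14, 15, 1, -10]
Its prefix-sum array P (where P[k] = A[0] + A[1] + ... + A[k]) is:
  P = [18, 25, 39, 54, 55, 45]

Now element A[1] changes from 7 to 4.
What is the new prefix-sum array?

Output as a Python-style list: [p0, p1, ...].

Answer: [18, 22, 36, 51, 52, 42]

Derivation:
Change: A[1] 7 -> 4, delta = -3
P[k] for k < 1: unchanged (A[1] not included)
P[k] for k >= 1: shift by delta = -3
  P[0] = 18 + 0 = 18
  P[1] = 25 + -3 = 22
  P[2] = 39 + -3 = 36
  P[3] = 54 + -3 = 51
  P[4] = 55 + -3 = 52
  P[5] = 45 + -3 = 42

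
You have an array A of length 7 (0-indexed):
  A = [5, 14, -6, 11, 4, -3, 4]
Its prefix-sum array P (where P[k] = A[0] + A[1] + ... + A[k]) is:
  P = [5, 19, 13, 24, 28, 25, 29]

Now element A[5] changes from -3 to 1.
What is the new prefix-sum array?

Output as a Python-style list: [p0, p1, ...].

Change: A[5] -3 -> 1, delta = 4
P[k] for k < 5: unchanged (A[5] not included)
P[k] for k >= 5: shift by delta = 4
  P[0] = 5 + 0 = 5
  P[1] = 19 + 0 = 19
  P[2] = 13 + 0 = 13
  P[3] = 24 + 0 = 24
  P[4] = 28 + 0 = 28
  P[5] = 25 + 4 = 29
  P[6] = 29 + 4 = 33

Answer: [5, 19, 13, 24, 28, 29, 33]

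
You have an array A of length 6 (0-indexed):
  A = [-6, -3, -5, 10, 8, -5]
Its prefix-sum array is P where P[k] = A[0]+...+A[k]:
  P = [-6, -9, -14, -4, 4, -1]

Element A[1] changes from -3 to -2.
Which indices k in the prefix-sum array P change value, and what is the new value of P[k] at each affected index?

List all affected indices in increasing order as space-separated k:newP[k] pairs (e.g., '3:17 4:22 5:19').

P[k] = A[0] + ... + A[k]
P[k] includes A[1] iff k >= 1
Affected indices: 1, 2, ..., 5; delta = 1
  P[1]: -9 + 1 = -8
  P[2]: -14 + 1 = -13
  P[3]: -4 + 1 = -3
  P[4]: 4 + 1 = 5
  P[5]: -1 + 1 = 0

Answer: 1:-8 2:-13 3:-3 4:5 5:0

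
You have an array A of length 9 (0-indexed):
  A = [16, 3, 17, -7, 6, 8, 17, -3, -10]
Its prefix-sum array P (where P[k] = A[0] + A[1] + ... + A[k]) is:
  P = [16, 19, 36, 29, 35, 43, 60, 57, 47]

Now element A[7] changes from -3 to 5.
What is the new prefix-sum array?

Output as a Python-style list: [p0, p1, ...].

Answer: [16, 19, 36, 29, 35, 43, 60, 65, 55]

Derivation:
Change: A[7] -3 -> 5, delta = 8
P[k] for k < 7: unchanged (A[7] not included)
P[k] for k >= 7: shift by delta = 8
  P[0] = 16 + 0 = 16
  P[1] = 19 + 0 = 19
  P[2] = 36 + 0 = 36
  P[3] = 29 + 0 = 29
  P[4] = 35 + 0 = 35
  P[5] = 43 + 0 = 43
  P[6] = 60 + 0 = 60
  P[7] = 57 + 8 = 65
  P[8] = 47 + 8 = 55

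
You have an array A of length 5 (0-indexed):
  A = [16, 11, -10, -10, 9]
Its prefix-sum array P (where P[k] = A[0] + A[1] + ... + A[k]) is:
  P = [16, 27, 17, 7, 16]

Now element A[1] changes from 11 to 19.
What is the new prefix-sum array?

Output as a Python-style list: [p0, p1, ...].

Answer: [16, 35, 25, 15, 24]

Derivation:
Change: A[1] 11 -> 19, delta = 8
P[k] for k < 1: unchanged (A[1] not included)
P[k] for k >= 1: shift by delta = 8
  P[0] = 16 + 0 = 16
  P[1] = 27 + 8 = 35
  P[2] = 17 + 8 = 25
  P[3] = 7 + 8 = 15
  P[4] = 16 + 8 = 24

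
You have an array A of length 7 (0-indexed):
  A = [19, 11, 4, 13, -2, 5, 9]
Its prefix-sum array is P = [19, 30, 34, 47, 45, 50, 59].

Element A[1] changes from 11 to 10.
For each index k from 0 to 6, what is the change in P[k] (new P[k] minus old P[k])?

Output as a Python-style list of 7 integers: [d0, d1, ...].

Element change: A[1] 11 -> 10, delta = -1
For k < 1: P[k] unchanged, delta_P[k] = 0
For k >= 1: P[k] shifts by exactly -1
Delta array: [0, -1, -1, -1, -1, -1, -1]

Answer: [0, -1, -1, -1, -1, -1, -1]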